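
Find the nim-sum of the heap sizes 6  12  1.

11

Nim-sum: 6 XOR 12 XOR 1 = 11.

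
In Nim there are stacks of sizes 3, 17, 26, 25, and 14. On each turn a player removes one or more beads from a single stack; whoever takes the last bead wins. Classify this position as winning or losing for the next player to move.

Winning position

Bitwise XOR of the heap sizes:
  00011  (3)
  10001  (17)
  11010  (26)
  11001  (25)
  01110  (14)
  -----
  11111  (31)
The nim-sum is 31 ≠ 0, so this is an N-position: the player to move can win.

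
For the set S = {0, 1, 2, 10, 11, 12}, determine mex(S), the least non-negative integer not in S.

3

The values 0, 1, 2 are all present; 3 is the first non-negative integer missing from the set.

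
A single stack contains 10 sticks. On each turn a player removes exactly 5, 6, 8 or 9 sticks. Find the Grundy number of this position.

2

Grundy values for subtraction set {5, 6, 8, 9}:
g(0) = mex{} = 0
g(1) = mex{} = 0
g(2) = mex{} = 0
g(3) = mex{} = 0
g(4) = mex{} = 0
g(5) = mex{0} = 1
g(6) = mex{0} = 1
g(7) = mex{0} = 1
g(8) = mex{0} = 1
g(9) = mex{0} = 1
g(10) = mex{0,1} = 2
So g(10) = 2.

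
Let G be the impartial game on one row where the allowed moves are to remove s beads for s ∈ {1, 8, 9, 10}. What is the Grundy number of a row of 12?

Build the Grundy sequence with g(k) = mex{g(k−s) : s ∈ {1, 8, 9, 10}, s ≤ k}:
g(0) = mex{} = 0
g(1) = mex{0} = 1
g(2) = mex{1} = 0
g(3) = mex{0} = 1
g(4) = mex{1} = 0
g(5) = mex{0} = 1
g(6) = mex{1} = 0
g(7) = mex{0} = 1
g(8) = mex{0,1} = 2
g(9) = mex{0,1,2} = 3
g(10) = mex{0,1,3} = 2
g(11) = mex{0,1,2} = 3
g(12) = mex{0,1,3} = 2
So g(12) = 2.

2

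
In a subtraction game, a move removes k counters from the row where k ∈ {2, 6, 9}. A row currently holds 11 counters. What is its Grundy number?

3

Grundy values for subtraction set {2, 6, 9}:
g(0) = mex{} = 0
g(1) = mex{} = 0
g(2) = mex{0} = 1
g(3) = mex{0} = 1
g(4) = mex{1} = 0
g(5) = mex{1} = 0
g(6) = mex{0} = 1
g(7) = mex{0} = 1
g(8) = mex{1} = 0
g(9) = mex{0,1} = 2
g(10) = mex{0} = 1
g(11) = mex{0,1,2} = 3
So g(11) = 3.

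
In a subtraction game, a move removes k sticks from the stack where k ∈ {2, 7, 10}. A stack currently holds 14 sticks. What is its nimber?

Compute g(0), g(1), … for moves {2, 7, 10}:
k:     0  1  2  3  4  5  6  7  8  9 10 11 12 13 14
g(k):  0  0  1  1  0  0  1  1  2  0  3  1  2  0  3
So g(14) = 3.

3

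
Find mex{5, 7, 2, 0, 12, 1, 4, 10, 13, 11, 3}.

6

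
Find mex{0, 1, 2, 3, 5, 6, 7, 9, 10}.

The values 0, 1, 2, 3 are all present; 4 is the first non-negative integer missing from the set.

4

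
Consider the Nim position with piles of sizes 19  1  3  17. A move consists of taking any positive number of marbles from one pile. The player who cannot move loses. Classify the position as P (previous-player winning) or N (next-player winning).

P-position

Compute the nim-sum pairwise:
19 ⊕ 1 = 18
18 ⊕ 3 = 17
17 ⊕ 17 = 0
The nim-sum is 0, so this is a P-position: the player to move is in a losing position under optimal play.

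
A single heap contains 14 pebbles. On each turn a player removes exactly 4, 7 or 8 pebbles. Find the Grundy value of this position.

0

Build the Grundy sequence with g(k) = mex{g(k−s) : s ∈ {4, 7, 8}, s ≤ k}:
g(0) = mex{} = 0
g(1) = mex{} = 0
g(2) = mex{} = 0
g(3) = mex{} = 0
g(4) = mex{0} = 1
g(5) = mex{0} = 1
g(6) = mex{0} = 1
g(7) = mex{0} = 1
g(8) = mex{0,1} = 2
g(9) = mex{0,1} = 2
g(10) = mex{0,1} = 2
g(11) = mex{0,1} = 2
g(12) = mex{1,2} = 0
g(13) = mex{1,2} = 0
g(14) = mex{1,2} = 0
So g(14) = 0.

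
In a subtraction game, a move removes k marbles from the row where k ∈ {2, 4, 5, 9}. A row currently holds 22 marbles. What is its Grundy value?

Grundy values for subtraction set {2, 4, 5, 9}:
k:     0  1  2  3  4  5  6  7  8  9 10 11 12 13 14 15 16 17 18 19 20 21 22
g(k):  0  0  1  1  2  2  3  0  0  1  1  2  2  3  0  0  1  1  2  2  3  0  0
So g(22) = 0.

0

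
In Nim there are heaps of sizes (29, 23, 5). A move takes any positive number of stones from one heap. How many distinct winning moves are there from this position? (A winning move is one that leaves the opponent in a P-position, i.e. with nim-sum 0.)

Compute the nim-sum pairwise:
29 ⊕ 23 = 10
10 ⊕ 5 = 15
The overall nim-sum is X = 15. A heap of size p has a winning move iff p XOR X < p (reduce it to p XOR X).
  29: 29 XOR 15 = 18 < 29 — winning move (to 18).
  23: 23 XOR 15 = 24 ≥ 23 — no move.
  5: 5 XOR 15 = 10 ≥ 5 — no move.
That gives 1 winning move.

1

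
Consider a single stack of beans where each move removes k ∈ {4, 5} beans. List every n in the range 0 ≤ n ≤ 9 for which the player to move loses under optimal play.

Grundy values for subtraction set {4, 5}:
k:     0  1  2  3  4  5  6  7  8  9
g(k):  0  0  0  0  1  1  1  1  2  0
The P-positions (g = 0) in 0..9 are 0, 1, 2, 3, 9.

0, 1, 2, 3, 9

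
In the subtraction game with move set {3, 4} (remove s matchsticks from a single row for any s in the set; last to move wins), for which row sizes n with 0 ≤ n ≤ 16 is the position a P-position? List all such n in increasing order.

Build the Grundy sequence with g(k) = mex{g(k−s) : s ∈ {3, 4}, s ≤ k}:
k:     0  1  2  3  4  5  6  7  8  9 10 11 12 13 14 15 16
g(k):  0  0  0  1  1  1  2  0  0  0  1  1  1  2  0  0  0
The P-positions (g = 0) in 0..16 are 0, 1, 2, 7, 8, 9, 14, 15, 16.

0, 1, 2, 7, 8, 9, 14, 15, 16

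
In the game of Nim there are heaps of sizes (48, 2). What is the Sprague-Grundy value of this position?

50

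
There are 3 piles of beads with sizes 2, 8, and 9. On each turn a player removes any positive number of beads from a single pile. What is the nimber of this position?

Nim-sum: 2 ⊕ 8 ⊕ 9 = 3.

3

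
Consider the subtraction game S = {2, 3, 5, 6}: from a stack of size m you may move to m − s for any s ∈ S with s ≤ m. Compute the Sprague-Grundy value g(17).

0

Grundy values for subtraction set {2, 3, 5, 6}:
k:     0  1  2  3  4  5  6  7  8  9 10 11 12 13 14 15 16 17
g(k):  0  0  1  1  2  2  3  3  0  0  1  1  2  2  3  3  0  0
So g(17) = 0.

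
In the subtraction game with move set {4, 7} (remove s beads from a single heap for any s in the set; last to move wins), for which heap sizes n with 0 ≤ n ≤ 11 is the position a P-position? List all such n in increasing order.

0, 1, 2, 3, 11

Build the Grundy sequence with g(k) = mex{g(k−s) : s ∈ {4, 7}, s ≤ k}:
g(0) = mex{} = 0
g(1) = mex{} = 0
g(2) = mex{} = 0
g(3) = mex{} = 0
g(4) = mex{0} = 1
g(5) = mex{0} = 1
g(6) = mex{0} = 1
g(7) = mex{0} = 1
g(8) = mex{0,1} = 2
g(9) = mex{0,1} = 2
g(10) = mex{0,1} = 2
g(11) = mex{1} = 0
The P-positions (g = 0) in 0..11 are 0, 1, 2, 3, 11.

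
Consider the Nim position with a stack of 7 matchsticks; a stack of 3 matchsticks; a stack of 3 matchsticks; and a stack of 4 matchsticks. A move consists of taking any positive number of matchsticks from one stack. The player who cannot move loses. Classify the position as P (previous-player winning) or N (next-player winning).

Nim-sum: 7 ^ 3 ^ 3 ^ 4 = 3.
The nim-sum is 3 ≠ 0, so this is an N-position: the player to move can win.

N-position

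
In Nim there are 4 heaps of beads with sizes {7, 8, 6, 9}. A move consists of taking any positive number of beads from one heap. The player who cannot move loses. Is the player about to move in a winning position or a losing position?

Write each in binary and XOR column by column:
  0111  (7)
  1000  (8)
  0110  (6)
  1001  (9)
  ----
  0000  (0)
The nim-sum is 0, so this is a P-position: the player to move is in a losing position under optimal play.

Losing position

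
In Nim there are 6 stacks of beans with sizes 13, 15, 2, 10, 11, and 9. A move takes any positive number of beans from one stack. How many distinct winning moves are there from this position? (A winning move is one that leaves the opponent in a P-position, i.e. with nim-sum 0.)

5

Compute the nim-sum pairwise:
13 XOR 15 = 2
2 XOR 2 = 0
0 XOR 10 = 10
10 XOR 11 = 1
1 XOR 9 = 8
The overall nim-sum is X = 8. A stack of size p has a winning move iff p XOR X < p (reduce it to p XOR X).
  13: 13 XOR 8 = 5 < 13 — winning move (to 5).
  15: 15 XOR 8 = 7 < 15 — winning move (to 7).
  2: 2 XOR 8 = 10 ≥ 2 — no move.
  10: 10 XOR 8 = 2 < 10 — winning move (to 2).
  11: 11 XOR 8 = 3 < 11 — winning move (to 3).
  9: 9 XOR 8 = 1 < 9 — winning move (to 1).
That gives 5 winning moves.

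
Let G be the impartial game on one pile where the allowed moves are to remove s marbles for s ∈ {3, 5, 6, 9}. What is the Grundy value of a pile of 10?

3

Build the Grundy sequence with g(k) = mex{g(k−s) : s ∈ {3, 5, 6, 9}, s ≤ k}:
g(0) = mex{} = 0
g(1) = mex{} = 0
g(2) = mex{} = 0
g(3) = mex{0} = 1
g(4) = mex{0} = 1
g(5) = mex{0} = 1
g(6) = mex{0,1} = 2
g(7) = mex{0,1} = 2
g(8) = mex{0,1} = 2
g(9) = mex{0,1,2} = 3
g(10) = mex{0,1,2} = 3
So g(10) = 3.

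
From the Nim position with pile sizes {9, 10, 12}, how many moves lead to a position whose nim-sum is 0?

3

Nim-sum: 9 ⊕ 10 ⊕ 12 = 15.
The overall nim-sum is X = 15. A pile of size p has a winning move iff p XOR X < p (reduce it to p XOR X).
  9: 9 XOR 15 = 6 < 9 — winning move (to 6).
  10: 10 XOR 15 = 5 < 10 — winning move (to 5).
  12: 12 XOR 15 = 3 < 12 — winning move (to 3).
That gives 3 winning moves.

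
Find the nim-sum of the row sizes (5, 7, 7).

5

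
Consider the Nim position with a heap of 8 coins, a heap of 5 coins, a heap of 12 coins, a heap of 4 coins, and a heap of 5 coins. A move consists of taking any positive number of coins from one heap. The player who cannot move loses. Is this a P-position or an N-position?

P-position

Compute the nim-sum pairwise:
8 ⊕ 5 = 13
13 ⊕ 12 = 1
1 ⊕ 4 = 5
5 ⊕ 5 = 0
The nim-sum is 0, so this is a P-position: the player to move is in a losing position under optimal play.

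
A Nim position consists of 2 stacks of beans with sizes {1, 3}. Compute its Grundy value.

2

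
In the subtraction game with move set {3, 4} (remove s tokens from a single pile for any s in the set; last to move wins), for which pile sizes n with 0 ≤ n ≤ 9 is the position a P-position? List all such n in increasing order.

0, 1, 2, 7, 8, 9

Compute g(0), g(1), … for moves {3, 4}:
g(0) = mex{} = 0
g(1) = mex{} = 0
g(2) = mex{} = 0
g(3) = mex{0} = 1
g(4) = mex{0} = 1
g(5) = mex{0} = 1
g(6) = mex{0,1} = 2
g(7) = mex{1} = 0
g(8) = mex{1} = 0
g(9) = mex{1,2} = 0
The P-positions (g = 0) in 0..9 are 0, 1, 2, 7, 8, 9.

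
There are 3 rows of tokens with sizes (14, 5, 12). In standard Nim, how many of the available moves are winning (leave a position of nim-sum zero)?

Compute the nim-sum pairwise:
14 ^ 5 = 11
11 ^ 12 = 7
The overall nim-sum is X = 7. A row of size p has a winning move iff p XOR X < p (reduce it to p XOR X).
  14: 14 XOR 7 = 9 < 14 — winning move (to 9).
  5: 5 XOR 7 = 2 < 5 — winning move (to 2).
  12: 12 XOR 7 = 11 < 12 — winning move (to 11).
That gives 3 winning moves.

3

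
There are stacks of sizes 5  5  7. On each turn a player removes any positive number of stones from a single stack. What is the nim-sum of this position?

Nim-sum: 5 ^ 5 ^ 7 = 7.

7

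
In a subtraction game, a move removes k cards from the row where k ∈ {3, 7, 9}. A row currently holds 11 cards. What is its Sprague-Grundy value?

3

Build the Grundy sequence with g(k) = mex{g(k−s) : s ∈ {3, 7, 9}, s ≤ k}:
g(0) = mex{} = 0
g(1) = mex{} = 0
g(2) = mex{} = 0
g(3) = mex{0} = 1
g(4) = mex{0} = 1
g(5) = mex{0} = 1
g(6) = mex{1} = 0
g(7) = mex{0,1} = 2
g(8) = mex{0,1} = 2
g(9) = mex{0} = 1
g(10) = mex{0,1,2} = 3
g(11) = mex{0,1,2} = 3
So g(11) = 3.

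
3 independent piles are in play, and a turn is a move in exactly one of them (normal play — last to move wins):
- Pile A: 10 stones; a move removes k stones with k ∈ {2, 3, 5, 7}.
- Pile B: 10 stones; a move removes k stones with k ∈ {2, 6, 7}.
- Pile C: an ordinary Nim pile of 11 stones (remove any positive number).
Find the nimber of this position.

For pile A, compute g(0), g(1), … with moves {2, 3, 5, 7}:
k:     0  1  2  3  4  5  6  7  8  9 10
g(k):  0  0  1  1  2  2  3  3  4  0  0
So g(10) = 0.
Build the Grundy sequence for pile B with g(k) = mex{g(k−s) : s ∈ {2, 6, 7}, s ≤ k}:
g(0) = mex{} = 0
g(1) = mex{} = 0
g(2) = mex{0} = 1
g(3) = mex{0} = 1
g(4) = mex{1} = 0
g(5) = mex{1} = 0
g(6) = mex{0} = 1
g(7) = mex{0} = 1
g(8) = mex{0,1} = 2
g(9) = mex{1} = 0
g(10) = mex{0,1,2} = 3
So g(10) = 3.
Pile C is a plain Nim pile of size 11, so its Grundy value is 11.
The value of a disjunctive sum is the nim-sum of the parts.
Combined value = 0 XOR 3 XOR 11 = 8.

8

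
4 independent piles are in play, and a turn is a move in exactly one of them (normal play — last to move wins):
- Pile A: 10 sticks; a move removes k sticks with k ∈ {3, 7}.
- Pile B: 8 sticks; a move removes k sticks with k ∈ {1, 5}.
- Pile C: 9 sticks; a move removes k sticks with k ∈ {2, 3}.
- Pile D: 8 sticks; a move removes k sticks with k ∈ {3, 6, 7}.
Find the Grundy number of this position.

0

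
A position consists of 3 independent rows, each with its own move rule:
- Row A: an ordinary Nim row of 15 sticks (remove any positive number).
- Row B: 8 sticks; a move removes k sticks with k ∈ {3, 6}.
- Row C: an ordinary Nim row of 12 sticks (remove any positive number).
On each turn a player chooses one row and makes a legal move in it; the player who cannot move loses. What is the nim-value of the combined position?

Row A is a plain Nim row of size 15, so its Grundy value is 15.
Build the Grundy sequence for row B with g(k) = mex{g(k−s) : s ∈ {3, 6}, s ≤ k}:
g(0) = mex{} = 0
g(1) = mex{} = 0
g(2) = mex{} = 0
g(3) = mex{0} = 1
g(4) = mex{0} = 1
g(5) = mex{0} = 1
g(6) = mex{0,1} = 2
g(7) = mex{0,1} = 2
g(8) = mex{0,1} = 2
So g(8) = 2.
Row C is a plain Nim row of size 12, so its Grundy value is 12.
By the Sprague-Grundy theorem, the Grundy value of a sum of independent games is the XOR of the component values.
Combined value = 15 XOR 2 XOR 12 = 1.

1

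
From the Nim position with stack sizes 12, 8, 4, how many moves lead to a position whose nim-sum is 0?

In binary:
  1100  (12)
  1000  (8)
  0100  (4)
  ----
  0000  (0)
The nim-sum is already 0, so every move leaves a nonzero nim-sum — there are no winning moves.

0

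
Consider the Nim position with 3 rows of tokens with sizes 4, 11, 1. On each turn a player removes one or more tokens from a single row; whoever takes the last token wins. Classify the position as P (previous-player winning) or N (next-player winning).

N-position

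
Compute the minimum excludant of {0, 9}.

1

0 is in the set but 1 is not, so the mex is 1.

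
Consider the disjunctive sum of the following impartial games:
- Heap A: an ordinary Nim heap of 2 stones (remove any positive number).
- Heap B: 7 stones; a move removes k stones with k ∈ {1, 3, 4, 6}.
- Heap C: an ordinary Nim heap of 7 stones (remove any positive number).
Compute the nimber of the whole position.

5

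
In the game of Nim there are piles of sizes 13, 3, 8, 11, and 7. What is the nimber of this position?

10

Nim-sum: 13 ^ 3 ^ 8 ^ 11 ^ 7 = 10.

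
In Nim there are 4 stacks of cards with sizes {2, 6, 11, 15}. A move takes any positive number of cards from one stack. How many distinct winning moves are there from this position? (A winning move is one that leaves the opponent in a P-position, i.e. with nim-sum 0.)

0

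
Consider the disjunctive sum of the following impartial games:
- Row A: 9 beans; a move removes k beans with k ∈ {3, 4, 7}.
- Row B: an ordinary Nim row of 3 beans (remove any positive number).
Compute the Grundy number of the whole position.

For row A, compute g(0), g(1), … with moves {3, 4, 7}:
k:     0  1  2  3  4  5  6  7  8  9
g(k):  0  0  0  1  1  1  2  2  2  3
So g(9) = 3.
Row B is a plain Nim row of size 3, so its Grundy value is 3.
The value of a disjunctive sum is the nim-sum of the parts.
Combined value = 3 ⊕ 3 = 0.

0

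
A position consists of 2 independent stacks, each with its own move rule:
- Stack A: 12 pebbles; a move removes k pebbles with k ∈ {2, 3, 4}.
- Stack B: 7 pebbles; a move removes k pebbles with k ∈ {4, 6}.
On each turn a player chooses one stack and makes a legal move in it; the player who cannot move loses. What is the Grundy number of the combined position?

For stack A, compute g(0), g(1), … with moves {2, 3, 4}:
k:     0  1  2  3  4  5  6  7  8  9 10 11 12
g(k):  0  0  1  1  2  2  0  0  1  1  2  2  0
So g(12) = 0.
Grundy values for stack B (subtraction set {4, 6}):
k:     0  1  2  3  4  5  6  7
g(k):  0  0  0  0  1  1  1  1
So g(7) = 1.
The value of a disjunctive sum is the nim-sum of the parts.
Combined value = 0 ⊕ 1 = 1.

1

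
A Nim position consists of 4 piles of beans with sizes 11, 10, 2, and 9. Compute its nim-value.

Bitwise XOR of the heap sizes:
  1011  (11)
  1010  (10)
  0010  (2)
  1001  (9)
  ----
  1010  (10)

10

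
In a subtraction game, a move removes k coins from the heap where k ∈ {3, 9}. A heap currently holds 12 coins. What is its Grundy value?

0

Build the Grundy sequence with g(k) = mex{g(k−s) : s ∈ {3, 9}, s ≤ k}:
g(0) = mex{} = 0
g(1) = mex{} = 0
g(2) = mex{} = 0
g(3) = mex{0} = 1
g(4) = mex{0} = 1
g(5) = mex{0} = 1
g(6) = mex{1} = 0
g(7) = mex{1} = 0
g(8) = mex{1} = 0
g(9) = mex{0} = 1
g(10) = mex{0} = 1
g(11) = mex{0} = 1
g(12) = mex{1} = 0
So g(12) = 0.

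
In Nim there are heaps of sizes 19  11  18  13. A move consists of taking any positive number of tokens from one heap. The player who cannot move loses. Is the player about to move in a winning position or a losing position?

Winning position

Compute the nim-sum pairwise:
19 ^ 11 = 24
24 ^ 18 = 10
10 ^ 13 = 7
The nim-sum is 7 ≠ 0, so this is an N-position: the player to move can win.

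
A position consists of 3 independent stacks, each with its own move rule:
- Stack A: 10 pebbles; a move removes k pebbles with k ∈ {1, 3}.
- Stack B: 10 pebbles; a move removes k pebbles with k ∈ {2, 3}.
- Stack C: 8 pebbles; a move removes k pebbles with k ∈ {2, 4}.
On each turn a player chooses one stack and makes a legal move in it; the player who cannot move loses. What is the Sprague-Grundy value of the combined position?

Build the Grundy sequence for stack A with g(k) = mex{g(k−s) : s ∈ {1, 3}, s ≤ k}:
k:     0  1  2  3  4  5  6  7  8  9 10
g(k):  0  1  0  1  0  1  0  1  0  1  0
So g(10) = 0.
For stack B, compute g(0), g(1), … with moves {2, 3}:
g(0) = mex{} = 0
g(1) = mex{} = 0
g(2) = mex{0} = 1
g(3) = mex{0} = 1
g(4) = mex{0,1} = 2
g(5) = mex{1} = 0
g(6) = mex{1,2} = 0
g(7) = mex{0,2} = 1
g(8) = mex{0} = 1
g(9) = mex{0,1} = 2
g(10) = mex{1} = 0
So g(10) = 0.
Build the Grundy sequence for stack C with g(k) = mex{g(k−s) : s ∈ {2, 4}, s ≤ k}:
g(0) = mex{} = 0
g(1) = mex{} = 0
g(2) = mex{0} = 1
g(3) = mex{0} = 1
g(4) = mex{0,1} = 2
g(5) = mex{0,1} = 2
g(6) = mex{1,2} = 0
g(7) = mex{1,2} = 0
g(8) = mex{0,2} = 1
So g(8) = 1.
By the Sprague-Grundy theorem, the Grundy value of a sum of independent games is the XOR of the component values.
Combined value = 0 XOR 0 XOR 1 = 1.

1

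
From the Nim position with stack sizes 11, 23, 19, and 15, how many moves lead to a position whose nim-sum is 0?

0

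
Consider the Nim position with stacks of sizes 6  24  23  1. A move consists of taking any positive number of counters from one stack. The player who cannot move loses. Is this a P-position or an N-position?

N-position

Compute the nim-sum pairwise:
6 ^ 24 = 30
30 ^ 23 = 9
9 ^ 1 = 8
The nim-sum is 8 ≠ 0, so this is an N-position: the player to move can win.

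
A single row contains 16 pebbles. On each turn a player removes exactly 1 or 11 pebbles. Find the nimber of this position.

0

Compute g(0), g(1), … for moves {1, 11}:
k:     0  1  2  3  4  5  6  7  8  9 10 11 12 13 14 15 16
g(k):  0  1  0  1  0  1  0  1  0  1  0  1  0  1  0  1  0
So g(16) = 0.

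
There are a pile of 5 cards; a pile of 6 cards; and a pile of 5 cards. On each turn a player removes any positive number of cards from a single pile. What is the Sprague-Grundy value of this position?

6

Write each in binary and XOR column by column:
  101  (5)
  110  (6)
  101  (5)
  ---
  110  (6)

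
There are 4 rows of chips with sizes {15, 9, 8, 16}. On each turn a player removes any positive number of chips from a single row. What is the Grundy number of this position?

30

Compute the nim-sum pairwise:
15 ^ 9 = 6
6 ^ 8 = 14
14 ^ 16 = 30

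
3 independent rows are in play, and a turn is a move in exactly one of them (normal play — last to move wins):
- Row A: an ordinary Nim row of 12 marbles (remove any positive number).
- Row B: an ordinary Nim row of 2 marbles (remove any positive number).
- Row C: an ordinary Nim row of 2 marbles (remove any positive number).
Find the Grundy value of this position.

12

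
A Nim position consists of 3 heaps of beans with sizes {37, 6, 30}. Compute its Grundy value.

61

Compute the nim-sum pairwise:
37 XOR 6 = 35
35 XOR 30 = 61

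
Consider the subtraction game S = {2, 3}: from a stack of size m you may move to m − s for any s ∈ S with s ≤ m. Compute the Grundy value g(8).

Compute g(0), g(1), … for moves {2, 3}:
g(0) = mex{} = 0
g(1) = mex{} = 0
g(2) = mex{0} = 1
g(3) = mex{0} = 1
g(4) = mex{0,1} = 2
g(5) = mex{1} = 0
g(6) = mex{1,2} = 0
g(7) = mex{0,2} = 1
g(8) = mex{0} = 1
So g(8) = 1.

1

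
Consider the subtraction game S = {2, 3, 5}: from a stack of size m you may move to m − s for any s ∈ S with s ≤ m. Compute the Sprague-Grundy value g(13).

3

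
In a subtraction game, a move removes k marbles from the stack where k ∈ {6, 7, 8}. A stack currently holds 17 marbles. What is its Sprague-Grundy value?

Grundy values for subtraction set {6, 7, 8}:
k:     0  1  2  3  4  5  6  7  8  9 10 11 12 13 14 15 16 17
g(k):  0  0  0  0  0  0  1  1  1  1  1  1  2  2  0  0  0  0
So g(17) = 0.

0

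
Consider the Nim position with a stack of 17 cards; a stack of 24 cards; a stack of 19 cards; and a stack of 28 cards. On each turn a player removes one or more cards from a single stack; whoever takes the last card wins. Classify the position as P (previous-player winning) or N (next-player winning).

Compute the nim-sum pairwise:
17 XOR 24 = 9
9 XOR 19 = 26
26 XOR 28 = 6
The nim-sum is 6 ≠ 0, so this is an N-position: the player to move can win.

N-position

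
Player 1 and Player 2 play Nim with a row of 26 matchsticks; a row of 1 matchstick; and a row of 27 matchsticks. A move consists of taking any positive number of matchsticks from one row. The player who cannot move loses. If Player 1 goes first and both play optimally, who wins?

In binary:
  11010  (26)
  00001  (1)
  11011  (27)
  -----
  00000  (0)
The nim-sum is 0, so this is a P-position: the player to move is in a losing position under optimal play; Player 1 is about to move from it and so loses — Player 2 wins.

Player 2 wins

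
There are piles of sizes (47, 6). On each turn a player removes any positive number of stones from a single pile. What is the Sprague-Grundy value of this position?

Compute the nim-sum pairwise:
47 XOR 6 = 41

41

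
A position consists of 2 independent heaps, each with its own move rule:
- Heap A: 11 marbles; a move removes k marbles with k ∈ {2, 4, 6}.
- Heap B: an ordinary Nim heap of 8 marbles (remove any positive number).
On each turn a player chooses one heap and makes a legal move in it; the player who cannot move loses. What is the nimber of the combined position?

Build the Grundy sequence for heap A with g(k) = mex{g(k−s) : s ∈ {2, 4, 6}, s ≤ k}:
k:     0  1  2  3  4  5  6  7  8  9 10 11
g(k):  0  0  1  1  2  2  3  3  0  0  1  1
So g(11) = 1.
Heap B is a plain Nim heap of size 8, so its Grundy value is 8.
By the Sprague-Grundy theorem, the Grundy value of a sum of independent games is the XOR of the component values.
Combined value = 1 ⊕ 8 = 9.

9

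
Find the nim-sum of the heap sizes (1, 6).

Bitwise XOR of the heap sizes:
  001  (1)
  110  (6)
  ---
  111  (7)

7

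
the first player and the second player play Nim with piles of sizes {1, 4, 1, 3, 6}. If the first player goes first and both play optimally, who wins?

the first player wins

Nim-sum: 1 XOR 4 XOR 1 XOR 3 XOR 6 = 1.
The nim-sum is 1 ≠ 0, so this is an N-position: the player to move can win; the first player has a winning move.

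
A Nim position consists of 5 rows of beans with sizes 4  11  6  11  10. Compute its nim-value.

8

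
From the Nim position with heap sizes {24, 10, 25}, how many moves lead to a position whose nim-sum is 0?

Write each in binary and XOR column by column:
  11000  (24)
  01010  (10)
  11001  (25)
  -----
  01011  (11)
The overall nim-sum is X = 11. A heap of size p has a winning move iff p XOR X < p (reduce it to p XOR X).
  24: 24 XOR 11 = 19 < 24 — winning move (to 19).
  10: 10 XOR 11 = 1 < 10 — winning move (to 1).
  25: 25 XOR 11 = 18 < 25 — winning move (to 18).
That gives 3 winning moves.

3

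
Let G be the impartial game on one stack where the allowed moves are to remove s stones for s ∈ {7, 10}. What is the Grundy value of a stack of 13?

1

Grundy values for subtraction set {7, 10}:
g(0) = mex{} = 0
g(1) = mex{} = 0
g(2) = mex{} = 0
g(3) = mex{} = 0
g(4) = mex{} = 0
g(5) = mex{} = 0
g(6) = mex{} = 0
g(7) = mex{0} = 1
g(8) = mex{0} = 1
g(9) = mex{0} = 1
g(10) = mex{0} = 1
g(11) = mex{0} = 1
g(12) = mex{0} = 1
g(13) = mex{0} = 1
So g(13) = 1.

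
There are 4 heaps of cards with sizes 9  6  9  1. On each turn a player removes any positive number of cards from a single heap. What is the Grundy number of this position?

7

Write each in binary and XOR column by column:
  1001  (9)
  0110  (6)
  1001  (9)
  0001  (1)
  ----
  0111  (7)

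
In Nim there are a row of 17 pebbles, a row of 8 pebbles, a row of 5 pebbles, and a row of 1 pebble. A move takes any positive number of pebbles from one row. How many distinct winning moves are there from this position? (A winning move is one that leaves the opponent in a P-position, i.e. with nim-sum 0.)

1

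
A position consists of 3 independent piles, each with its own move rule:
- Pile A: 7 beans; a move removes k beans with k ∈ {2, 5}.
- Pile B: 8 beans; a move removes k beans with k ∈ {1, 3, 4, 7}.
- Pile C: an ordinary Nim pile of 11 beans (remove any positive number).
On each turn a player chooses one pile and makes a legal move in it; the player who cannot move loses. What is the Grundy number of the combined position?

11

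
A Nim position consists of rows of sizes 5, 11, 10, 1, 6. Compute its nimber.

In binary:
  0101  (5)
  1011  (11)
  1010  (10)
  0001  (1)
  0110  (6)
  ----
  0011  (3)

3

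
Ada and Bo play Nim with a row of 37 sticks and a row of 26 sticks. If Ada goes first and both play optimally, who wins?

Compute the nim-sum pairwise:
37 ⊕ 26 = 63
The nim-sum is 63 ≠ 0, so this is an N-position: the player to move can win; Ada has a winning move.

Ada wins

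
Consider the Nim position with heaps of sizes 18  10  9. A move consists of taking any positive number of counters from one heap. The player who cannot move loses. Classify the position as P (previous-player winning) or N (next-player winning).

N-position

Write each in binary and XOR column by column:
  10010  (18)
  01010  (10)
  01001  (9)
  -----
  10001  (17)
The nim-sum is 17 ≠ 0, so this is an N-position: the player to move can win.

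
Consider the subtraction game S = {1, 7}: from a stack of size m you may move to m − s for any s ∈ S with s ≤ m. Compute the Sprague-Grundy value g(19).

1

Compute g(0), g(1), … for moves {1, 7}:
k:     0  1  2  3  4  5  6  7  8  9 10 11 12 13 14 15 16 17 18 19
g(k):  0  1  0  1  0  1  0  1  0  1  0  1  0  1  0  1  0  1  0  1
So g(19) = 1.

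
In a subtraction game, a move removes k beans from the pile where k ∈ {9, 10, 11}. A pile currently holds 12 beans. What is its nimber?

1

Build the Grundy sequence with g(k) = mex{g(k−s) : s ∈ {9, 10, 11}, s ≤ k}:
g(0) = mex{} = 0
g(1) = mex{} = 0
g(2) = mex{} = 0
g(3) = mex{} = 0
g(4) = mex{} = 0
g(5) = mex{} = 0
g(6) = mex{} = 0
g(7) = mex{} = 0
g(8) = mex{} = 0
g(9) = mex{0} = 1
g(10) = mex{0} = 1
g(11) = mex{0} = 1
g(12) = mex{0} = 1
So g(12) = 1.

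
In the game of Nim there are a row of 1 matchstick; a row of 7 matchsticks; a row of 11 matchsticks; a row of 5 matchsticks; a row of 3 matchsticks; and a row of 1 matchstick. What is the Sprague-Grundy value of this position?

10

Nim-sum: 1 ⊕ 7 ⊕ 11 ⊕ 5 ⊕ 3 ⊕ 1 = 10.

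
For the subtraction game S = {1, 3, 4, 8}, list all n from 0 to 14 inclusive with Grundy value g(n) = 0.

Compute g(0), g(1), … for moves {1, 3, 4, 8}:
k:     0  1  2  3  4  5  6  7  8  9 10 11 12 13 14
g(k):  0  1  0  1  2  3  2  0  1  0  1  2  3  2  0
The P-positions (g = 0) in 0..14 are 0, 2, 7, 9, 14.

0, 2, 7, 9, 14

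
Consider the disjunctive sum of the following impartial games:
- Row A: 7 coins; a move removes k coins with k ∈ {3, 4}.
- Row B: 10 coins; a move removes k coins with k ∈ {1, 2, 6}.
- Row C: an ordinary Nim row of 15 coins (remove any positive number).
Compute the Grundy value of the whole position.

Grundy values for row A (subtraction set {3, 4}):
g(0) = mex{} = 0
g(1) = mex{} = 0
g(2) = mex{} = 0
g(3) = mex{0} = 1
g(4) = mex{0} = 1
g(5) = mex{0} = 1
g(6) = mex{0,1} = 2
g(7) = mex{1} = 0
So g(7) = 0.
Build the Grundy sequence for row B with g(k) = mex{g(k−s) : s ∈ {1, 2, 6}, s ≤ k}:
k:     0  1  2  3  4  5  6  7  8  9 10
g(k):  0  1  2  0  1  2  3  0  1  2  0
So g(10) = 0.
Row C is a plain Nim row of size 15, so its Grundy value is 15.
The value of a disjunctive sum is the nim-sum of the parts.
Combined value = 0 ⊕ 0 ⊕ 15 = 15.

15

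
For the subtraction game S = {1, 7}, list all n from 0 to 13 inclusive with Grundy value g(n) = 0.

0, 2, 4, 6, 8, 10, 12

Build the Grundy sequence with g(k) = mex{g(k−s) : s ∈ {1, 7}, s ≤ k}:
g(0) = mex{} = 0
g(1) = mex{0} = 1
g(2) = mex{1} = 0
g(3) = mex{0} = 1
g(4) = mex{1} = 0
g(5) = mex{0} = 1
g(6) = mex{1} = 0
g(7) = mex{0} = 1
g(8) = mex{1} = 0
g(9) = mex{0} = 1
g(10) = mex{1} = 0
g(11) = mex{0} = 1
g(12) = mex{1} = 0
g(13) = mex{0} = 1
The P-positions (g = 0) in 0..13 are 0, 2, 4, 6, 8, 10, 12.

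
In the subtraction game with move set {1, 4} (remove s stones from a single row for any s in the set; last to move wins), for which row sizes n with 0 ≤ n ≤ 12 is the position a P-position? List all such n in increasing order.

Grundy values for subtraction set {1, 4}:
g(0) = mex{} = 0
g(1) = mex{0} = 1
g(2) = mex{1} = 0
g(3) = mex{0} = 1
g(4) = mex{0,1} = 2
g(5) = mex{1,2} = 0
g(6) = mex{0} = 1
g(7) = mex{1} = 0
g(8) = mex{0,2} = 1
g(9) = mex{0,1} = 2
g(10) = mex{1,2} = 0
g(11) = mex{0} = 1
g(12) = mex{1} = 0
The P-positions (g = 0) in 0..12 are 0, 2, 5, 7, 10, 12.

0, 2, 5, 7, 10, 12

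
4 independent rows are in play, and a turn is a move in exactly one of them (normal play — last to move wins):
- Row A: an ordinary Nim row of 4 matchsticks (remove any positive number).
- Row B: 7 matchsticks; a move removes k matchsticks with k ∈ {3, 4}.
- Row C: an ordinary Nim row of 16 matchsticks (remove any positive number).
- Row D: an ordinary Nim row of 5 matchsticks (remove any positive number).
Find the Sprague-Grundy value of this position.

17

Row A is a plain Nim row of size 4, so its Grundy value is 4.
Build the Grundy sequence for row B with g(k) = mex{g(k−s) : s ∈ {3, 4}, s ≤ k}:
g(0) = mex{} = 0
g(1) = mex{} = 0
g(2) = mex{} = 0
g(3) = mex{0} = 1
g(4) = mex{0} = 1
g(5) = mex{0} = 1
g(6) = mex{0,1} = 2
g(7) = mex{1} = 0
So g(7) = 0.
Row C is a plain Nim row of size 16, so its Grundy value is 16.
Row D is a plain Nim row of size 5, so its Grundy value is 5.
By the Sprague-Grundy theorem, the Grundy value of a sum of independent games is the XOR of the component values.
Combined value = 4 ⊕ 0 ⊕ 16 ⊕ 5 = 17.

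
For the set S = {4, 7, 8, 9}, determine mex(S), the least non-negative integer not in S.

0

0 is not in the set, so the mex is 0.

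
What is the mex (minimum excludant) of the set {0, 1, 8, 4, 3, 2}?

The values 0, 1, 2, 3, 4 are all present; 5 is the first non-negative integer missing from the set.

5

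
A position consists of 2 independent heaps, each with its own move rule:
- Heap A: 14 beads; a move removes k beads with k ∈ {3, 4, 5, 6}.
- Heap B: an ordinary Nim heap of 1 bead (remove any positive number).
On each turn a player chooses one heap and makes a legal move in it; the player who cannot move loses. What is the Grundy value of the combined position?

0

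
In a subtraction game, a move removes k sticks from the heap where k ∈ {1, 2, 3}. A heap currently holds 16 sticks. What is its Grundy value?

Compute g(0), g(1), … for moves {1, 2, 3}:
k:     0  1  2  3  4  5  6  7  8  9 10 11 12 13 14 15 16
g(k):  0  1  2  3  0  1  2  3  0  1  2  3  0  1  2  3  0
So g(16) = 0.

0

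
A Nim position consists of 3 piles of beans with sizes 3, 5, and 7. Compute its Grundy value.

Bitwise XOR of the heap sizes:
  011  (3)
  101  (5)
  111  (7)
  ---
  001  (1)

1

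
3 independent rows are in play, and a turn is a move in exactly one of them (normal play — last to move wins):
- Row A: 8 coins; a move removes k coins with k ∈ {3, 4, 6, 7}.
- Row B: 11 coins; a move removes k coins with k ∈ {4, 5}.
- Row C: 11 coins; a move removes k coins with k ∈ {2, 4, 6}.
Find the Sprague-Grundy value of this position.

Build the Grundy sequence for row A with g(k) = mex{g(k−s) : s ∈ {3, 4, 6, 7}, s ≤ k}:
g(0) = mex{} = 0
g(1) = mex{} = 0
g(2) = mex{} = 0
g(3) = mex{0} = 1
g(4) = mex{0} = 1
g(5) = mex{0} = 1
g(6) = mex{0,1} = 2
g(7) = mex{0,1} = 2
g(8) = mex{0,1} = 2
So g(8) = 2.
For row B, compute g(0), g(1), … with moves {4, 5}:
k:     0  1  2  3  4  5  6  7  8  9 10 11
g(k):  0  0  0  0  1  1  1  1  2  0  0  0
So g(11) = 0.
Build the Grundy sequence for row C with g(k) = mex{g(k−s) : s ∈ {2, 4, 6}, s ≤ k}:
g(0) = mex{} = 0
g(1) = mex{} = 0
g(2) = mex{0} = 1
g(3) = mex{0} = 1
g(4) = mex{0,1} = 2
g(5) = mex{0,1} = 2
g(6) = mex{0,1,2} = 3
g(7) = mex{0,1,2} = 3
g(8) = mex{1,2,3} = 0
g(9) = mex{1,2,3} = 0
g(10) = mex{0,2,3} = 1
g(11) = mex{0,2,3} = 1
So g(11) = 1.
By the Sprague-Grundy theorem, the Grundy value of a sum of independent games is the XOR of the component values.
Combined value = 2 ⊕ 0 ⊕ 1 = 3.

3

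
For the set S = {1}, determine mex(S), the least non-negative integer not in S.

0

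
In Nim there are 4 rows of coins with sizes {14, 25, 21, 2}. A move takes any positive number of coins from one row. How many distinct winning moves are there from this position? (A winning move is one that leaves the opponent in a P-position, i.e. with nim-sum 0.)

Write each in binary and XOR column by column:
  01110  (14)
  11001  (25)
  10101  (21)
  00010  (2)
  -----
  00000  (0)
The nim-sum is already 0, so every move leaves a nonzero nim-sum — there are no winning moves.

0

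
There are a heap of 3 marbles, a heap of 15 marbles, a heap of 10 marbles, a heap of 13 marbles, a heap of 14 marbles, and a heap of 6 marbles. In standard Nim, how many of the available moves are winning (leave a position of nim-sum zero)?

5

Compute the nim-sum pairwise:
3 ^ 15 = 12
12 ^ 10 = 6
6 ^ 13 = 11
11 ^ 14 = 5
5 ^ 6 = 3
The overall nim-sum is X = 3. A heap of size p has a winning move iff p XOR X < p (reduce it to p XOR X).
  3: 3 XOR 3 = 0 < 3 — winning move (to 0).
  15: 15 XOR 3 = 12 < 15 — winning move (to 12).
  10: 10 XOR 3 = 9 < 10 — winning move (to 9).
  13: 13 XOR 3 = 14 ≥ 13 — no move.
  14: 14 XOR 3 = 13 < 14 — winning move (to 13).
  6: 6 XOR 3 = 5 < 6 — winning move (to 5).
That gives 5 winning moves.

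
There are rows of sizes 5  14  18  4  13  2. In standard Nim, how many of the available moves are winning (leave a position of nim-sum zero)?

1

Bitwise XOR of the heap sizes:
  00101  (5)
  01110  (14)
  10010  (18)
  00100  (4)
  01101  (13)
  00010  (2)
  -----
  10010  (18)
The overall nim-sum is X = 18. A row of size p has a winning move iff p XOR X < p (reduce it to p XOR X).
  5: 5 XOR 18 = 23 ≥ 5 — no move.
  14: 14 XOR 18 = 28 ≥ 14 — no move.
  18: 18 XOR 18 = 0 < 18 — winning move (to 0).
  4: 4 XOR 18 = 22 ≥ 4 — no move.
  13: 13 XOR 18 = 31 ≥ 13 — no move.
  2: 2 XOR 18 = 16 ≥ 2 — no move.
That gives 1 winning move.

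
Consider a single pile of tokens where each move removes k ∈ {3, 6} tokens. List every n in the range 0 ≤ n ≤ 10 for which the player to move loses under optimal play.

0, 1, 2, 9, 10

Compute g(0), g(1), … for moves {3, 6}:
k:     0  1  2  3  4  5  6  7  8  9 10
g(k):  0  0  0  1  1  1  2  2  2  0  0
The P-positions (g = 0) in 0..10 are 0, 1, 2, 9, 10.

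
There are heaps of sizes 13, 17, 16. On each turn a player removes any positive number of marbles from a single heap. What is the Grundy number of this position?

Write each in binary and XOR column by column:
  01101  (13)
  10001  (17)
  10000  (16)
  -----
  01100  (12)

12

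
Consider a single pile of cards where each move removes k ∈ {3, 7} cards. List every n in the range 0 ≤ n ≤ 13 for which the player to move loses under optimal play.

0, 1, 2, 6, 10, 11, 12

Grundy values for subtraction set {3, 7}:
g(0) = mex{} = 0
g(1) = mex{} = 0
g(2) = mex{} = 0
g(3) = mex{0} = 1
g(4) = mex{0} = 1
g(5) = mex{0} = 1
g(6) = mex{1} = 0
g(7) = mex{0,1} = 2
g(8) = mex{0,1} = 2
g(9) = mex{0} = 1
g(10) = mex{1,2} = 0
g(11) = mex{1,2} = 0
g(12) = mex{1} = 0
g(13) = mex{0} = 1
The P-positions (g = 0) in 0..13 are 0, 1, 2, 6, 10, 11, 12.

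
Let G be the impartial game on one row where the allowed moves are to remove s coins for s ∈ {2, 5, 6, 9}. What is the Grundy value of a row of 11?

0

Compute g(0), g(1), … for moves {2, 5, 6, 9}:
g(0) = mex{} = 0
g(1) = mex{} = 0
g(2) = mex{0} = 1
g(3) = mex{0} = 1
g(4) = mex{1} = 0
g(5) = mex{0,1} = 2
g(6) = mex{0} = 1
g(7) = mex{0,1,2} = 3
g(8) = mex{1} = 0
g(9) = mex{0,1,3} = 2
g(10) = mex{0,2} = 1
g(11) = mex{1,2} = 0
So g(11) = 0.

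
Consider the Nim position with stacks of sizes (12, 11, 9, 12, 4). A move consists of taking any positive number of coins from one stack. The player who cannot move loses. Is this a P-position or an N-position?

Nim-sum: 12 ^ 11 ^ 9 ^ 12 ^ 4 = 6.
The nim-sum is 6 ≠ 0, so this is an N-position: the player to move can win.

N-position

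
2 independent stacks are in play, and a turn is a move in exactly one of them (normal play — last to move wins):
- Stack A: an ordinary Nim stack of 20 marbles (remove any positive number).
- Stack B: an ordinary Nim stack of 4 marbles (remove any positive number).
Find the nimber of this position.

16

Stack A is a plain Nim stack of size 20, so its Grundy value is 20.
Stack B is a plain Nim stack of size 4, so its Grundy value is 4.
By the Sprague-Grundy theorem, the Grundy value of a sum of independent games is the XOR of the component values.
Combined value = 20 ⊕ 4 = 16.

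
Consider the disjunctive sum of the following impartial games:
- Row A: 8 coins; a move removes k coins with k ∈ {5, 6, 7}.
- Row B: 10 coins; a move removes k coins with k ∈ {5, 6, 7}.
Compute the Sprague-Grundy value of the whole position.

3

For row A, compute g(0), g(1), … with moves {5, 6, 7}:
k:     0  1  2  3  4  5  6  7  8
g(k):  0  0  0  0  0  1  1  1  1
So g(8) = 1.
Grundy values for row B (subtraction set {5, 6, 7}):
g(0) = mex{} = 0
g(1) = mex{} = 0
g(2) = mex{} = 0
g(3) = mex{} = 0
g(4) = mex{} = 0
g(5) = mex{0} = 1
g(6) = mex{0} = 1
g(7) = mex{0} = 1
g(8) = mex{0} = 1
g(9) = mex{0} = 1
g(10) = mex{0,1} = 2
So g(10) = 2.
By the Sprague-Grundy theorem, the Grundy value of a sum of independent games is the XOR of the component values.
Combined value = 1 ⊕ 2 = 3.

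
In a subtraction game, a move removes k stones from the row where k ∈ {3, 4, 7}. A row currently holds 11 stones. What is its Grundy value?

0

Build the Grundy sequence with g(k) = mex{g(k−s) : s ∈ {3, 4, 7}, s ≤ k}:
k:     0  1  2  3  4  5  6  7  8  9 10 11
g(k):  0  0  0  1  1  1  2  2  2  3  0  0
So g(11) = 0.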